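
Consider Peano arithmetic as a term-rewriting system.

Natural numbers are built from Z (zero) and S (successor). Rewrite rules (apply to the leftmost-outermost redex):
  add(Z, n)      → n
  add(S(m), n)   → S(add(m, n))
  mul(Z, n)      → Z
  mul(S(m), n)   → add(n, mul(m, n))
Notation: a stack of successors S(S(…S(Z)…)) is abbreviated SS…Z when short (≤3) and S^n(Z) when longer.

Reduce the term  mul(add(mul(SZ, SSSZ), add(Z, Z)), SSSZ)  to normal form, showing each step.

  start: mul(add(mul(SZ, SSSZ), add(Z, Z)), SSSZ)
  →1  mul(add(add(SSSZ, mul(Z, SSSZ)), add(Z, Z)), SSSZ)
  →2  mul(add(S(add(SSZ, mul(Z, SSSZ))), add(Z, Z)), SSSZ)
  →3  mul(S(add(add(SSZ, mul(Z, SSSZ)), add(Z, Z))), SSSZ)
  →4  add(SSSZ, mul(add(add(SSZ, mul(Z, SSSZ)), add(Z, Z)), SSSZ))
  →5  S(add(SSZ, mul(add(add(SSZ, mul(Z, SSSZ)), add(Z, Z)), SSSZ)))
  →6  S(S(add(SZ, mul(add(add(SSZ, mul(Z, SSSZ)), add(Z, Z)), SSSZ))))
  →7  S(S(S(add(Z, mul(add(add(SSZ, mul(Z, SSSZ)), add(Z, Z)), SSSZ)))))
  →8  S(S(S(mul(add(add(SSZ, mul(Z, SSSZ)), add(Z, Z)), SSSZ))))
  →9  S(S(S(mul(add(S(add(SZ, mul(Z, SSSZ))), add(Z, Z)), SSSZ))))
  →10  S(S(S(mul(S(add(add(SZ, mul(Z, SSSZ)), add(Z, Z))), SSSZ))))
  →11  S(S(S(add(SSSZ, mul(add(add(SZ, mul(Z, SSSZ)), add(Z, Z)), SSSZ)))))
  →12  S(S(S(S(add(SSZ, mul(add(add(SZ, mul(Z, SSSZ)), add(Z, Z)), SSSZ))))))
  →13  S(S(S(S(S(add(SZ, mul(add(add(SZ, mul(Z, SSSZ)), add(Z, Z)), SSSZ)))))))
  →14  S(S(S(S(S(S(add(Z, mul(add(add(SZ, mul(Z, SSSZ)), add(Z, Z)), SSSZ))))))))
  →15  S(S(S(S(S(S(mul(add(add(SZ, mul(Z, SSSZ)), add(Z, Z)), SSSZ)))))))
  →16  S(S(S(S(S(S(mul(add(S(add(Z, mul(Z, SSSZ))), add(Z, Z)), SSSZ)))))))
  →17  S(S(S(S(S(S(mul(S(add(add(Z, mul(Z, SSSZ)), add(Z, Z))), SSSZ)))))))
  →18  S(S(S(S(S(S(add(SSSZ, mul(add(add(Z, mul(Z, SSSZ)), add(Z, Z)), SSSZ))))))))
  →19  S(S(S(S(S(S(S(add(SSZ, mul(add(add(Z, mul(Z, SSSZ)), add(Z, Z)), SSSZ)))))))))
  →20  S(S(S(S(S(S(S(S(add(SZ, mul(add(add(Z, mul(Z, SSSZ)), add(Z, Z)), SSSZ))))))))))
  →21  S(S(S(S(S(S(S(S(S(add(Z, mul(add(add(Z, mul(Z, SSSZ)), add(Z, Z)), SSSZ)))))))))))
  →22  S(S(S(S(S(S(S(S(S(mul(add(add(Z, mul(Z, SSSZ)), add(Z, Z)), SSSZ))))))))))
  →23  S(S(S(S(S(S(S(S(S(mul(add(mul(Z, SSSZ), add(Z, Z)), SSSZ))))))))))
  →24  S(S(S(S(S(S(S(S(S(mul(add(Z, add(Z, Z)), SSSZ))))))))))
  →25  S(S(S(S(S(S(S(S(S(mul(add(Z, Z), SSSZ))))))))))
  →26  S(S(S(S(S(S(S(S(S(mul(Z, SSSZ))))))))))
  →27  S^9(Z)

Answer: normal form = S^9(Z)  (in 27 steps)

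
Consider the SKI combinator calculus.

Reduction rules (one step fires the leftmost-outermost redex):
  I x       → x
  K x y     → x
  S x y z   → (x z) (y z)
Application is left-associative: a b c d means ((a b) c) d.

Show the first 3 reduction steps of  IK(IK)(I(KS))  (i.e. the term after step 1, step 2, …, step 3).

Answer: after 3 steps: K

Working:
  start: IK(IK)(I(KS))
  step 1: K(IK)(I(KS))
  step 2: IK
  step 3: K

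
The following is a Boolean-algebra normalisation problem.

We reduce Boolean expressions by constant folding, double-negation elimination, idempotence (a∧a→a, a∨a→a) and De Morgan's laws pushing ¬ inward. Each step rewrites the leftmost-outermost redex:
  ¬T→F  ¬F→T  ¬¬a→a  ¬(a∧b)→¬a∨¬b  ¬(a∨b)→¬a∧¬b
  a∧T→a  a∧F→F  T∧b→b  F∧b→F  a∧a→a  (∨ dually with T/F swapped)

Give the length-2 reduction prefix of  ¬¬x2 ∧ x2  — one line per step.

  start: ¬¬x2 ∧ x2
  [1] x2 ∧ x2
  [2] x2

Answer: after 2 steps: x2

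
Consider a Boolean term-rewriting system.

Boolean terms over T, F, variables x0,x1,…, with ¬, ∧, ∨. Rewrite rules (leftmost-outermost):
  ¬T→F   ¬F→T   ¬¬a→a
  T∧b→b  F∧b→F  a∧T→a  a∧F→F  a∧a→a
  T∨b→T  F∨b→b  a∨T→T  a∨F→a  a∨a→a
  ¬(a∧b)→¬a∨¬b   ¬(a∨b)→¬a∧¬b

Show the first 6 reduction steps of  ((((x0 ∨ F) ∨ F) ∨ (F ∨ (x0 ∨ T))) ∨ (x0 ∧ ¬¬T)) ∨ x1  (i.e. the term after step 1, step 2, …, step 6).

  start: ((((x0 ∨ F) ∨ F) ∨ (F ∨ (x0 ∨ T))) ∨ (x0 ∧ ¬¬T)) ∨ x1
  step 1: (((x0 ∨ F) ∨ (F ∨ (x0 ∨ T))) ∨ (x0 ∧ ¬¬T)) ∨ x1
  step 2: ((x0 ∨ (F ∨ (x0 ∨ T))) ∨ (x0 ∧ ¬¬T)) ∨ x1
  step 3: ((x0 ∨ (x0 ∨ T)) ∨ (x0 ∧ ¬¬T)) ∨ x1
  step 4: ((x0 ∨ T) ∨ (x0 ∧ ¬¬T)) ∨ x1
  step 5: (T ∨ (x0 ∧ ¬¬T)) ∨ x1
  step 6: T ∨ x1

Answer: after 6 steps: T ∨ x1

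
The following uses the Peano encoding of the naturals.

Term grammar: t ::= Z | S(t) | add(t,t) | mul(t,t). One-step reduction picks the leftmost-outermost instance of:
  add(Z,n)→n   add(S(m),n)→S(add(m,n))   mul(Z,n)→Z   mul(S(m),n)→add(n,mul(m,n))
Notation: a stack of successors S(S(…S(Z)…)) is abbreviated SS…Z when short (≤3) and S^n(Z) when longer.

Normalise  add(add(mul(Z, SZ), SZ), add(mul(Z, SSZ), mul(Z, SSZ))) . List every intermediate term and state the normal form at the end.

  start: add(add(mul(Z, SZ), SZ), add(mul(Z, SSZ), mul(Z, SSZ)))
  step 1: add(add(Z, SZ), add(mul(Z, SSZ), mul(Z, SSZ)))
  step 2: add(SZ, add(mul(Z, SSZ), mul(Z, SSZ)))
  step 3: S(add(Z, add(mul(Z, SSZ), mul(Z, SSZ))))
  step 4: S(add(mul(Z, SSZ), mul(Z, SSZ)))
  step 5: S(add(Z, mul(Z, SSZ)))
  step 6: S(mul(Z, SSZ))
  step 7: SZ

Answer: normal form = SZ  (in 7 steps)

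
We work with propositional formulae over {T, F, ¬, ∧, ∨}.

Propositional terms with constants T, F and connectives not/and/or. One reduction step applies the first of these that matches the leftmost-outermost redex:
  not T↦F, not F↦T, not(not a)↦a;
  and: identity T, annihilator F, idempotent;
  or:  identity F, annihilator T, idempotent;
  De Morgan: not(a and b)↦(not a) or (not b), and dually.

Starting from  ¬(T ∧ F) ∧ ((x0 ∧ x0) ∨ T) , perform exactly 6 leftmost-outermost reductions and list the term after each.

Answer: after 6 steps: T

Reduction:
  start: ¬(T ∧ F) ∧ ((x0 ∧ x0) ∨ T)
  →1  (¬T ∨ ¬F) ∧ ((x0 ∧ x0) ∨ T)
  →2  (F ∨ ¬F) ∧ ((x0 ∧ x0) ∨ T)
  →3  ¬F ∧ ((x0 ∧ x0) ∨ T)
  →4  T ∧ ((x0 ∧ x0) ∨ T)
  →5  (x0 ∧ x0) ∨ T
  →6  T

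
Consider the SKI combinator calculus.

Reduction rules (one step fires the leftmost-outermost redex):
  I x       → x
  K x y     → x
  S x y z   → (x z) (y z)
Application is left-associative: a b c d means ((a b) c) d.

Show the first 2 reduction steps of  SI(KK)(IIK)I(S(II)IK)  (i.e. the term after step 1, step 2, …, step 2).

Answer: after 2 steps: IIK(KK(IIK))I(S(II)IK)

Derivation:
  start: SI(KK)(IIK)I(S(II)IK)
  step 1: I(IIK)(KK(IIK))I(S(II)IK)
  step 2: IIK(KK(IIK))I(S(II)IK)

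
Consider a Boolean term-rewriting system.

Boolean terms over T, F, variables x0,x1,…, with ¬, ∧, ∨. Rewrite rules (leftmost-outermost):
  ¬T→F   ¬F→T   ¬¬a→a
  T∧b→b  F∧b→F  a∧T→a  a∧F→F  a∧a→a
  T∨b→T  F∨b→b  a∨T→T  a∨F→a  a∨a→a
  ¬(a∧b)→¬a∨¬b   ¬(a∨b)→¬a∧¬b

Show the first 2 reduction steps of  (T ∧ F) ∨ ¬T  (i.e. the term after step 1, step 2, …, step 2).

  start: (T ∧ F) ∨ ¬T
  →1  F ∨ ¬T
  →2  ¬T

Answer: after 2 steps: ¬T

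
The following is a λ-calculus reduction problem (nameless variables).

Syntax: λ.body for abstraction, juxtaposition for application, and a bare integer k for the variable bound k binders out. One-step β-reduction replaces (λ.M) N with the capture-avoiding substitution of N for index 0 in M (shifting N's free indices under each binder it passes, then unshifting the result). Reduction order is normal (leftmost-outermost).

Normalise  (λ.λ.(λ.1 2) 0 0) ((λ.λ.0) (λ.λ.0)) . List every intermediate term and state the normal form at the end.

  start: (λ.λ.(λ.1 2) 0 0) ((λ.λ.0) (λ.λ.0))
  step 1: λ.(λ.1 ((λ.λ.0) (λ.λ.0))) 0 0
  step 2: λ.0 ((λ.λ.0) (λ.λ.0)) 0
  step 3: λ.0 (λ.0) 0

Answer: normal form = λ.0 (λ.0) 0  (in 3 steps)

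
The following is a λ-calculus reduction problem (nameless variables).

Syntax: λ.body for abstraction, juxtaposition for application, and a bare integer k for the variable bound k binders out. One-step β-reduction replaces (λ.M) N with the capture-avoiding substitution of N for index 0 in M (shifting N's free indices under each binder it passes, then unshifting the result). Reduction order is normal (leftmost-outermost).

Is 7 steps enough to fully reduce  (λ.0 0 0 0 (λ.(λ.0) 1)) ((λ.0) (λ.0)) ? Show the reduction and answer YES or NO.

  start: (λ.0 0 0 0 (λ.(λ.0) 1)) ((λ.0) (λ.0))
  step 1: (λ.0) (λ.0) ((λ.0) (λ.0)) ((λ.0) (λ.0)) ((λ.0) (λ.0)) (λ.(λ.0) ((λ.0) (λ.0)))
  step 2: (λ.0) ((λ.0) (λ.0)) ((λ.0) (λ.0)) ((λ.0) (λ.0)) (λ.(λ.0) ((λ.0) (λ.0)))
  step 3: (λ.0) (λ.0) ((λ.0) (λ.0)) ((λ.0) (λ.0)) (λ.(λ.0) ((λ.0) (λ.0)))
  step 4: (λ.0) ((λ.0) (λ.0)) ((λ.0) (λ.0)) (λ.(λ.0) ((λ.0) (λ.0)))
  step 5: (λ.0) (λ.0) ((λ.0) (λ.0)) (λ.(λ.0) ((λ.0) (λ.0)))
  step 6: (λ.0) ((λ.0) (λ.0)) (λ.(λ.0) ((λ.0) (λ.0)))
  step 7: (λ.0) (λ.0) (λ.(λ.0) ((λ.0) (λ.0)))

Answer: NO — after 7 steps the term is (λ.0) (λ.0) (λ.(λ.0) ((λ.0) (λ.0))), not yet normal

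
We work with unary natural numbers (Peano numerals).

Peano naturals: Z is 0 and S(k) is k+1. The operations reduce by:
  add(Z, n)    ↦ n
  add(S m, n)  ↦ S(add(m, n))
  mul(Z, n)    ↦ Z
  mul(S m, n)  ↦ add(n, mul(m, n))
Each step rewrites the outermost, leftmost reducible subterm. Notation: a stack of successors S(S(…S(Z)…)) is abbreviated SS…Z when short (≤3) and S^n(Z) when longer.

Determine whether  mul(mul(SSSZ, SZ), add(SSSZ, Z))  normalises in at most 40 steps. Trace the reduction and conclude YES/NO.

  start: mul(mul(SSSZ, SZ), add(SSSZ, Z))
  [1] mul(add(SZ, mul(SSZ, SZ)), add(SSSZ, Z))
  [2] mul(S(add(Z, mul(SSZ, SZ))), add(SSSZ, Z))
  [3] add(add(SSSZ, Z), mul(add(Z, mul(SSZ, SZ)), add(SSSZ, Z)))
  [4] add(S(add(SSZ, Z)), mul(add(Z, mul(SSZ, SZ)), add(SSSZ, Z)))
  [5] S(add(add(SSZ, Z), mul(add(Z, mul(SSZ, SZ)), add(SSSZ, Z))))
  [6] S(add(S(add(SZ, Z)), mul(add(Z, mul(SSZ, SZ)), add(SSSZ, Z))))
  [7] S(S(add(add(SZ, Z), mul(add(Z, mul(SSZ, SZ)), add(SSSZ, Z)))))
  [8] S(S(add(S(add(Z, Z)), mul(add(Z, mul(SSZ, SZ)), add(SSSZ, Z)))))
  [9] S(S(S(add(add(Z, Z), mul(add(Z, mul(SSZ, SZ)), add(SSSZ, Z))))))
  [10] S(S(S(add(Z, mul(add(Z, mul(SSZ, SZ)), add(SSSZ, Z))))))
  [11] S(S(S(mul(add(Z, mul(SSZ, SZ)), add(SSSZ, Z)))))
  [12] S(S(S(mul(mul(SSZ, SZ), add(SSSZ, Z)))))
  [13] S(S(S(mul(add(SZ, mul(SZ, SZ)), add(SSSZ, Z)))))
  [14] S(S(S(mul(S(add(Z, mul(SZ, SZ))), add(SSSZ, Z)))))
  [15] S(S(S(add(add(SSSZ, Z), mul(add(Z, mul(SZ, SZ)), add(SSSZ, Z))))))
  [16] S(S(S(add(S(add(SSZ, Z)), mul(add(Z, mul(SZ, SZ)), add(SSSZ, Z))))))
  [17] S(S(S(S(add(add(SSZ, Z), mul(add(Z, mul(SZ, SZ)), add(SSSZ, Z)))))))
  [18] S(S(S(S(add(S(add(SZ, Z)), mul(add(Z, mul(SZ, SZ)), add(SSSZ, Z)))))))
  [19] S(S(S(S(S(add(add(SZ, Z), mul(add(Z, mul(SZ, SZ)), add(SSSZ, Z))))))))
  [20] S(S(S(S(S(add(S(add(Z, Z)), mul(add(Z, mul(SZ, SZ)), add(SSSZ, Z))))))))
  [21] S(S(S(S(S(S(add(add(Z, Z), mul(add(Z, mul(SZ, SZ)), add(SSSZ, Z)))))))))
  [22] S(S(S(S(S(S(add(Z, mul(add(Z, mul(SZ, SZ)), add(SSSZ, Z)))))))))
  [23] S(S(S(S(S(S(mul(add(Z, mul(SZ, SZ)), add(SSSZ, Z))))))))
  [24] S(S(S(S(S(S(mul(mul(SZ, SZ), add(SSSZ, Z))))))))
  [25] S(S(S(S(S(S(mul(add(SZ, mul(Z, SZ)), add(SSSZ, Z))))))))
  [26] S(S(S(S(S(S(mul(S(add(Z, mul(Z, SZ))), add(SSSZ, Z))))))))
  [27] S(S(S(S(S(S(add(add(SSSZ, Z), mul(add(Z, mul(Z, SZ)), add(SSSZ, Z)))))))))
  [28] S(S(S(S(S(S(add(S(add(SSZ, Z)), mul(add(Z, mul(Z, SZ)), add(SSSZ, Z)))))))))
  [29] S(S(S(S(S(S(S(add(add(SSZ, Z), mul(add(Z, mul(Z, SZ)), add(SSSZ, Z))))))))))
  [30] S(S(S(S(S(S(S(add(S(add(SZ, Z)), mul(add(Z, mul(Z, SZ)), add(SSSZ, Z))))))))))
  [31] S(S(S(S(S(S(S(S(add(add(SZ, Z), mul(add(Z, mul(Z, SZ)), add(SSSZ, Z)))))))))))
  [32] S(S(S(S(S(S(S(S(add(S(add(Z, Z)), mul(add(Z, mul(Z, SZ)), add(SSSZ, Z)))))))))))
  [33] S(S(S(S(S(S(S(S(S(add(add(Z, Z), mul(add(Z, mul(Z, SZ)), add(SSSZ, Z))))))))))))
  [34] S(S(S(S(S(S(S(S(S(add(Z, mul(add(Z, mul(Z, SZ)), add(SSSZ, Z))))))))))))
  [35] S(S(S(S(S(S(S(S(S(mul(add(Z, mul(Z, SZ)), add(SSSZ, Z)))))))))))
  [36] S(S(S(S(S(S(S(S(S(mul(mul(Z, SZ), add(SSSZ, Z)))))))))))
  [37] S(S(S(S(S(S(S(S(S(mul(Z, add(SSSZ, Z)))))))))))
  [38] S^9(Z)

Answer: YES — reaches normal form S^9(Z) in 38 ≤ 40 steps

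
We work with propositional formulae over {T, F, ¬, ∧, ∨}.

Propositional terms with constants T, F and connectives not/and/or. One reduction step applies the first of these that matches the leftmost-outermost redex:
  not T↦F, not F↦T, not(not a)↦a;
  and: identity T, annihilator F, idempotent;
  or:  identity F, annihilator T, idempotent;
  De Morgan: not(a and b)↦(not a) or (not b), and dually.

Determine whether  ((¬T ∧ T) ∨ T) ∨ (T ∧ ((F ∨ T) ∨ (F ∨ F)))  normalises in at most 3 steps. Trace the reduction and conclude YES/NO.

  start: ((¬T ∧ T) ∨ T) ∨ (T ∧ ((F ∨ T) ∨ (F ∨ F)))
  step 1: T ∨ (T ∧ ((F ∨ T) ∨ (F ∨ F)))
  step 2: T

Answer: YES — reaches normal form T in 2 ≤ 3 steps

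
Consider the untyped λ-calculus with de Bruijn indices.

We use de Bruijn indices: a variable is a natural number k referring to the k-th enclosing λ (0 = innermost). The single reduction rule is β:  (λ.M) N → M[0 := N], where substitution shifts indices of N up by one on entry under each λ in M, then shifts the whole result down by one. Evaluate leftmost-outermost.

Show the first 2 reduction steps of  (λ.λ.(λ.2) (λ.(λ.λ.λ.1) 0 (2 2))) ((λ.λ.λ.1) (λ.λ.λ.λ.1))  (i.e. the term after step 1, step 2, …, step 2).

  start: (λ.λ.(λ.2) (λ.(λ.λ.λ.1) 0 (2 2))) ((λ.λ.λ.1) (λ.λ.λ.λ.1))
  →1  λ.(λ.(λ.λ.λ.1) (λ.λ.λ.λ.1)) (λ.(λ.λ.λ.1) 0 ((λ.λ.λ.1) (λ.λ.λ.λ.1) ((λ.λ.λ.1) (λ.λ.λ.λ.1))))
  →2  λ.(λ.λ.λ.1) (λ.λ.λ.λ.1)

Answer: after 2 steps: λ.(λ.λ.λ.1) (λ.λ.λ.λ.1)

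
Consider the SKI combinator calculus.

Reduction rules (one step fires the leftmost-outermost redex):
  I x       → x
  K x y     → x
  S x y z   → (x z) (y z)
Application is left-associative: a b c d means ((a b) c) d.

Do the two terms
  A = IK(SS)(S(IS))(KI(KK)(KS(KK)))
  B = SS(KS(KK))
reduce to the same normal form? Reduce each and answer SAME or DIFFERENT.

Answer: SAME — A ⇓ SSS, B ⇓ SSS

Reduction:
Term A:
  start: IK(SS)(S(IS))(KI(KK)(KS(KK)))
  step 1: K(SS)(S(IS))(KI(KK)(KS(KK)))
  step 2: SS(KI(KK)(KS(KK)))
  step 3: SS(I(KS(KK)))
  step 4: SS(KS(KK))
  step 5: SSS

Term B:
  start: SS(KS(KK))
  step 1: SSS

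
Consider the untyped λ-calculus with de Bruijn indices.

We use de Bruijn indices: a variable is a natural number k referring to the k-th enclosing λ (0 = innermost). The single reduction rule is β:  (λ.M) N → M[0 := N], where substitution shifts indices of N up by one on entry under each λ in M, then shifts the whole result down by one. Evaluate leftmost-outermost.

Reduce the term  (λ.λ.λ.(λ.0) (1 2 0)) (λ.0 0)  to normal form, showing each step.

  start: (λ.λ.λ.(λ.0) (1 2 0)) (λ.0 0)
  step 1: λ.λ.(λ.0) (1 (λ.0 0) 0)
  step 2: λ.λ.1 (λ.0 0) 0

Answer: normal form = λ.λ.1 (λ.0 0) 0  (in 2 steps)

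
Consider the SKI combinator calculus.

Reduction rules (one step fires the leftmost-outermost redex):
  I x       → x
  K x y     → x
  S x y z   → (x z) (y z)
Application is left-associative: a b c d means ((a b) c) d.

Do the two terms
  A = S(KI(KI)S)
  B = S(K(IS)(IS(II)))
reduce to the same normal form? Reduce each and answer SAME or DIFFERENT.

Answer: SAME — A ⇓ SS, B ⇓ SS

Working:
Term A:
  start: S(KI(KI)S)
  [1] S(IS)
  [2] SS

Term B:
  start: S(K(IS)(IS(II)))
  [1] S(IS)
  [2] SS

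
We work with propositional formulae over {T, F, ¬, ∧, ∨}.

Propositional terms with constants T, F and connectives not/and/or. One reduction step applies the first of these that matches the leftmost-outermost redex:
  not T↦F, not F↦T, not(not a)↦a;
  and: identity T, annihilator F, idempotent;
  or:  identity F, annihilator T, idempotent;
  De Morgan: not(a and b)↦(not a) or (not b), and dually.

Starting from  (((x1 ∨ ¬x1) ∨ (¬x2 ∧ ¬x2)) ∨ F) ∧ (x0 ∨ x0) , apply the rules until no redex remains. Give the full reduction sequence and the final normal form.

Answer: normal form = ((x1 ∨ ¬x1) ∨ ¬x2) ∧ x0  (in 3 steps)

Derivation:
  start: (((x1 ∨ ¬x1) ∨ (¬x2 ∧ ¬x2)) ∨ F) ∧ (x0 ∨ x0)
  →1  ((x1 ∨ ¬x1) ∨ (¬x2 ∧ ¬x2)) ∧ (x0 ∨ x0)
  →2  ((x1 ∨ ¬x1) ∨ ¬x2) ∧ (x0 ∨ x0)
  →3  ((x1 ∨ ¬x1) ∨ ¬x2) ∧ x0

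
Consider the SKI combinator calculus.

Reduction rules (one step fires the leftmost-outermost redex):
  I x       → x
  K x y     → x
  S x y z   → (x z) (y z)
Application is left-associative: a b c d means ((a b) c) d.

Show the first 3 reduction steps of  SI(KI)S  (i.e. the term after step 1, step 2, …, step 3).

  start: SI(KI)S
  step 1: IS(KIS)
  step 2: S(KIS)
  step 3: SI

Answer: after 3 steps: SI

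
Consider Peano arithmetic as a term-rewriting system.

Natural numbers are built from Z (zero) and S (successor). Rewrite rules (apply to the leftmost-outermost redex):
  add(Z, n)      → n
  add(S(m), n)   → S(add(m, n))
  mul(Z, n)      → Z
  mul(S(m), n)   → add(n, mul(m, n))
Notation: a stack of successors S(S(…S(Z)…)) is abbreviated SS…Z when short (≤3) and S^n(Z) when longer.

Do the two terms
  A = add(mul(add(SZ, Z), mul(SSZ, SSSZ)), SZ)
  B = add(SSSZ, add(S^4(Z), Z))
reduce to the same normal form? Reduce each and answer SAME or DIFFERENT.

Term A:
  start: add(mul(add(SZ, Z), mul(SSZ, SSSZ)), SZ)
  step 1: add(mul(S(add(Z, Z)), mul(SSZ, SSSZ)), SZ)
  step 2: add(add(mul(SSZ, SSSZ), mul(add(Z, Z), mul(SSZ, SSSZ))), SZ)
  step 3: add(add(add(SSSZ, mul(SZ, SSSZ)), mul(add(Z, Z), mul(SSZ, SSSZ))), SZ)
  step 4: add(add(S(add(SSZ, mul(SZ, SSSZ))), mul(add(Z, Z), mul(SSZ, SSSZ))), SZ)
  step 5: add(S(add(add(SSZ, mul(SZ, SSSZ)), mul(add(Z, Z), mul(SSZ, SSSZ)))), SZ)
  step 6: S(add(add(add(SSZ, mul(SZ, SSSZ)), mul(add(Z, Z), mul(SSZ, SSSZ))), SZ))
  step 7: S(add(add(S(add(SZ, mul(SZ, SSSZ))), mul(add(Z, Z), mul(SSZ, SSSZ))), SZ))
  step 8: S(add(S(add(add(SZ, mul(SZ, SSSZ)), mul(add(Z, Z), mul(SSZ, SSSZ)))), SZ))
  step 9: S(S(add(add(add(SZ, mul(SZ, SSSZ)), mul(add(Z, Z), mul(SSZ, SSSZ))), SZ)))
  step 10: S(S(add(add(S(add(Z, mul(SZ, SSSZ))), mul(add(Z, Z), mul(SSZ, SSSZ))), SZ)))
  step 11: S(S(add(S(add(add(Z, mul(SZ, SSSZ)), mul(add(Z, Z), mul(SSZ, SSSZ)))), SZ)))
  step 12: S(S(S(add(add(add(Z, mul(SZ, SSSZ)), mul(add(Z, Z), mul(SSZ, SSSZ))), SZ))))
  step 13: S(S(S(add(add(mul(SZ, SSSZ), mul(add(Z, Z), mul(SSZ, SSSZ))), SZ))))
  step 14: S(S(S(add(add(add(SSSZ, mul(Z, SSSZ)), mul(add(Z, Z), mul(SSZ, SSSZ))), SZ))))
  step 15: S(S(S(add(add(S(add(SSZ, mul(Z, SSSZ))), mul(add(Z, Z), mul(SSZ, SSSZ))), SZ))))
  step 16: S(S(S(add(S(add(add(SSZ, mul(Z, SSSZ)), mul(add(Z, Z), mul(SSZ, SSSZ)))), SZ))))
  step 17: S(S(S(S(add(add(add(SSZ, mul(Z, SSSZ)), mul(add(Z, Z), mul(SSZ, SSSZ))), SZ)))))
  step 18: S(S(S(S(add(add(S(add(SZ, mul(Z, SSSZ))), mul(add(Z, Z), mul(SSZ, SSSZ))), SZ)))))
  step 19: S(S(S(S(add(S(add(add(SZ, mul(Z, SSSZ)), mul(add(Z, Z), mul(SSZ, SSSZ)))), SZ)))))
  step 20: S(S(S(S(S(add(add(add(SZ, mul(Z, SSSZ)), mul(add(Z, Z), mul(SSZ, SSSZ))), SZ))))))
  step 21: S(S(S(S(S(add(add(S(add(Z, mul(Z, SSSZ))), mul(add(Z, Z), mul(SSZ, SSSZ))), SZ))))))
  step 22: S(S(S(S(S(add(S(add(add(Z, mul(Z, SSSZ)), mul(add(Z, Z), mul(SSZ, SSSZ)))), SZ))))))
  step 23: S(S(S(S(S(S(add(add(add(Z, mul(Z, SSSZ)), mul(add(Z, Z), mul(SSZ, SSSZ))), SZ)))))))
  step 24: S(S(S(S(S(S(add(add(mul(Z, SSSZ), mul(add(Z, Z), mul(SSZ, SSSZ))), SZ)))))))
  step 25: S(S(S(S(S(S(add(add(Z, mul(add(Z, Z), mul(SSZ, SSSZ))), SZ)))))))
  step 26: S(S(S(S(S(S(add(mul(add(Z, Z), mul(SSZ, SSSZ)), SZ)))))))
  step 27: S(S(S(S(S(S(add(mul(Z, mul(SSZ, SSSZ)), SZ)))))))
  step 28: S(S(S(S(S(S(add(Z, SZ)))))))
  step 29: S^7(Z)

Term B:
  start: add(SSSZ, add(S^4(Z), Z))
  step 1: S(add(SSZ, add(S^4(Z), Z)))
  step 2: S(S(add(SZ, add(S^4(Z), Z))))
  step 3: S(S(S(add(Z, add(S^4(Z), Z)))))
  step 4: S(S(S(add(S^4(Z), Z))))
  step 5: S(S(S(S(add(SSSZ, Z)))))
  step 6: S(S(S(S(S(add(SSZ, Z))))))
  step 7: S(S(S(S(S(S(add(SZ, Z)))))))
  step 8: S(S(S(S(S(S(S(add(Z, Z))))))))
  step 9: S^7(Z)

Answer: SAME — A ⇓ S^7(Z), B ⇓ S^7(Z)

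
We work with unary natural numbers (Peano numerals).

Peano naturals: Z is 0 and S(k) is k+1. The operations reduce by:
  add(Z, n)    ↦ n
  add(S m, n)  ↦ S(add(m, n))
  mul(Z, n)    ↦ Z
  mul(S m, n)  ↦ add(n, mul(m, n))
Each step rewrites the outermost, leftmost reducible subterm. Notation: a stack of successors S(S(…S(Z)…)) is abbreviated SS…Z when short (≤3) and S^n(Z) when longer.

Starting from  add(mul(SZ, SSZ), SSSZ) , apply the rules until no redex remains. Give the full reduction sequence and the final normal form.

Answer: normal form = S^5(Z)  (in 8 steps)

Reduction:
  start: add(mul(SZ, SSZ), SSSZ)
  →1  add(add(SSZ, mul(Z, SSZ)), SSSZ)
  →2  add(S(add(SZ, mul(Z, SSZ))), SSSZ)
  →3  S(add(add(SZ, mul(Z, SSZ)), SSSZ))
  →4  S(add(S(add(Z, mul(Z, SSZ))), SSSZ))
  →5  S(S(add(add(Z, mul(Z, SSZ)), SSSZ)))
  →6  S(S(add(mul(Z, SSZ), SSSZ)))
  →7  S(S(add(Z, SSSZ)))
  →8  S^5(Z)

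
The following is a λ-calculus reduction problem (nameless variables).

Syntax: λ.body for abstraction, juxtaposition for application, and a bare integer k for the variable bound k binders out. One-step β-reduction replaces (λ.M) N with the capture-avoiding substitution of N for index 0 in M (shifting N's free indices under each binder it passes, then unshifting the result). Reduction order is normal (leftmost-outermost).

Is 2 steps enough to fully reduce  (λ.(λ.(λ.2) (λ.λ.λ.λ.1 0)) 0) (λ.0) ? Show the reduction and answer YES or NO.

Answer: NO — after 2 steps the term is (λ.λ.0) (λ.λ.λ.λ.1 0), not yet normal

Reduction:
  start: (λ.(λ.(λ.2) (λ.λ.λ.λ.1 0)) 0) (λ.0)
  →1  (λ.(λ.λ.0) (λ.λ.λ.λ.1 0)) (λ.0)
  →2  (λ.λ.0) (λ.λ.λ.λ.1 0)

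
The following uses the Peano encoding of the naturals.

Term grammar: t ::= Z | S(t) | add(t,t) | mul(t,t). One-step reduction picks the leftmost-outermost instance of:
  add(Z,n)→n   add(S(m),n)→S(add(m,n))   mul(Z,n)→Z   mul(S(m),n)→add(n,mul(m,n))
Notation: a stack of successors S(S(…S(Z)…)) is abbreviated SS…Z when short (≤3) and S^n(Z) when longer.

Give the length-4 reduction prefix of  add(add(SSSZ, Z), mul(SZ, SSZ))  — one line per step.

Answer: after 4 steps: S(S(add(add(SZ, Z), mul(SZ, SSZ))))

Derivation:
  start: add(add(SSSZ, Z), mul(SZ, SSZ))
  step 1: add(S(add(SSZ, Z)), mul(SZ, SSZ))
  step 2: S(add(add(SSZ, Z), mul(SZ, SSZ)))
  step 3: S(add(S(add(SZ, Z)), mul(SZ, SSZ)))
  step 4: S(S(add(add(SZ, Z), mul(SZ, SSZ))))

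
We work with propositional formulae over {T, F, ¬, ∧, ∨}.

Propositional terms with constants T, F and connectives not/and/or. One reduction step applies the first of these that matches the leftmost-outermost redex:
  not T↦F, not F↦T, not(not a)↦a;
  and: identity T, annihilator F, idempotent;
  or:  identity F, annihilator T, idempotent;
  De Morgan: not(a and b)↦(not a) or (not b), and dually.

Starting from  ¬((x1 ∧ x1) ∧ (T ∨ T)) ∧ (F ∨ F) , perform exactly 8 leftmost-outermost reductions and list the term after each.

Answer: after 8 steps: ¬x1 ∧ F

Reduction:
  start: ¬((x1 ∧ x1) ∧ (T ∨ T)) ∧ (F ∨ F)
  →1  (¬(x1 ∧ x1) ∨ ¬(T ∨ T)) ∧ (F ∨ F)
  →2  ((¬x1 ∨ ¬x1) ∨ ¬(T ∨ T)) ∧ (F ∨ F)
  →3  (¬x1 ∨ ¬(T ∨ T)) ∧ (F ∨ F)
  →4  (¬x1 ∨ (¬T ∧ ¬T)) ∧ (F ∨ F)
  →5  (¬x1 ∨ ¬T) ∧ (F ∨ F)
  →6  (¬x1 ∨ F) ∧ (F ∨ F)
  →7  ¬x1 ∧ (F ∨ F)
  →8  ¬x1 ∧ F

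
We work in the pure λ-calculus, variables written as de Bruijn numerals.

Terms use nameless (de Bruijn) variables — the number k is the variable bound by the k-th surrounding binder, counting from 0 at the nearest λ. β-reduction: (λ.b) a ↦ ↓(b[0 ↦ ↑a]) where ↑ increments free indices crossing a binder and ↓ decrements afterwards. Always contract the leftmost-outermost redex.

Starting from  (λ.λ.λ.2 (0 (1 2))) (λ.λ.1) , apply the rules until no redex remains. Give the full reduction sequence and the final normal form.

Answer: normal form = λ.λ.λ.1 (2 (λ.λ.1))  (in 2 steps)

Reduction:
  start: (λ.λ.λ.2 (0 (1 2))) (λ.λ.1)
  [1] λ.λ.(λ.λ.1) (0 (1 (λ.λ.1)))
  [2] λ.λ.λ.1 (2 (λ.λ.1))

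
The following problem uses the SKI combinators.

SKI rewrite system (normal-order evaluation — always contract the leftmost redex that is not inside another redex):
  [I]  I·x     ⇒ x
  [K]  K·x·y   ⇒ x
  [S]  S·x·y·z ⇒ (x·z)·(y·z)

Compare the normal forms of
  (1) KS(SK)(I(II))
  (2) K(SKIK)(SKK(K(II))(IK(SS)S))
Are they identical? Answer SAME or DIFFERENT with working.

Term A:
  start: KS(SK)(I(II))
  step 1: S(I(II))
  step 2: S(II)
  step 3: SI

Term B:
  start: K(SKIK)(SKK(K(II))(IK(SS)S))
  step 1: SKIK
  step 2: KK(IK)
  step 3: K

Answer: DIFFERENT — A ⇓ SI, B ⇓ K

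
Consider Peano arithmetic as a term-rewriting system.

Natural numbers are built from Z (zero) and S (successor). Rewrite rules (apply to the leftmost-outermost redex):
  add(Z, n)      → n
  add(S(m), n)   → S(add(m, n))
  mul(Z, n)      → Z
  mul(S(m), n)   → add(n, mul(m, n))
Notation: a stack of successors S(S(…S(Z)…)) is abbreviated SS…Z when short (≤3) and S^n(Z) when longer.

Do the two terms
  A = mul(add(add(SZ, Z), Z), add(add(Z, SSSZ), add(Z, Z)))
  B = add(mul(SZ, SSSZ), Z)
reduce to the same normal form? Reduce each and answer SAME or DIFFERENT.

Answer: SAME — A ⇓ SSSZ, B ⇓ SSSZ

Working:
Term A:
  start: mul(add(add(SZ, Z), Z), add(add(Z, SSSZ), add(Z, Z)))
  step 1: mul(add(S(add(Z, Z)), Z), add(add(Z, SSSZ), add(Z, Z)))
  step 2: mul(S(add(add(Z, Z), Z)), add(add(Z, SSSZ), add(Z, Z)))
  step 3: add(add(add(Z, SSSZ), add(Z, Z)), mul(add(add(Z, Z), Z), add(add(Z, SSSZ), add(Z, Z))))
  step 4: add(add(SSSZ, add(Z, Z)), mul(add(add(Z, Z), Z), add(add(Z, SSSZ), add(Z, Z))))
  step 5: add(S(add(SSZ, add(Z, Z))), mul(add(add(Z, Z), Z), add(add(Z, SSSZ), add(Z, Z))))
  step 6: S(add(add(SSZ, add(Z, Z)), mul(add(add(Z, Z), Z), add(add(Z, SSSZ), add(Z, Z)))))
  step 7: S(add(S(add(SZ, add(Z, Z))), mul(add(add(Z, Z), Z), add(add(Z, SSSZ), add(Z, Z)))))
  step 8: S(S(add(add(SZ, add(Z, Z)), mul(add(add(Z, Z), Z), add(add(Z, SSSZ), add(Z, Z))))))
  step 9: S(S(add(S(add(Z, add(Z, Z))), mul(add(add(Z, Z), Z), add(add(Z, SSSZ), add(Z, Z))))))
  step 10: S(S(S(add(add(Z, add(Z, Z)), mul(add(add(Z, Z), Z), add(add(Z, SSSZ), add(Z, Z)))))))
  step 11: S(S(S(add(add(Z, Z), mul(add(add(Z, Z), Z), add(add(Z, SSSZ), add(Z, Z)))))))
  step 12: S(S(S(add(Z, mul(add(add(Z, Z), Z), add(add(Z, SSSZ), add(Z, Z)))))))
  step 13: S(S(S(mul(add(add(Z, Z), Z), add(add(Z, SSSZ), add(Z, Z))))))
  step 14: S(S(S(mul(add(Z, Z), add(add(Z, SSSZ), add(Z, Z))))))
  step 15: S(S(S(mul(Z, add(add(Z, SSSZ), add(Z, Z))))))
  step 16: SSSZ

Term B:
  start: add(mul(SZ, SSSZ), Z)
  step 1: add(add(SSSZ, mul(Z, SSSZ)), Z)
  step 2: add(S(add(SSZ, mul(Z, SSSZ))), Z)
  step 3: S(add(add(SSZ, mul(Z, SSSZ)), Z))
  step 4: S(add(S(add(SZ, mul(Z, SSSZ))), Z))
  step 5: S(S(add(add(SZ, mul(Z, SSSZ)), Z)))
  step 6: S(S(add(S(add(Z, mul(Z, SSSZ))), Z)))
  step 7: S(S(S(add(add(Z, mul(Z, SSSZ)), Z))))
  step 8: S(S(S(add(mul(Z, SSSZ), Z))))
  step 9: S(S(S(add(Z, Z))))
  step 10: SSSZ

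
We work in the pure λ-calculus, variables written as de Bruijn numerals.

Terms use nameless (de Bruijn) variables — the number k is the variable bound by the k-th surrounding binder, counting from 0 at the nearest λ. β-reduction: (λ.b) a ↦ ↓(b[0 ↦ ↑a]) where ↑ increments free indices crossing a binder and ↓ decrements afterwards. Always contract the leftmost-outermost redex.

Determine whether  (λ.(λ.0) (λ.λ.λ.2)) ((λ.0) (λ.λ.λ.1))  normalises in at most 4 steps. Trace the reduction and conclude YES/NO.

  start: (λ.(λ.0) (λ.λ.λ.2)) ((λ.0) (λ.λ.λ.1))
  [1] (λ.0) (λ.λ.λ.2)
  [2] λ.λ.λ.2

Answer: YES — reaches normal form λ.λ.λ.2 in 2 ≤ 4 steps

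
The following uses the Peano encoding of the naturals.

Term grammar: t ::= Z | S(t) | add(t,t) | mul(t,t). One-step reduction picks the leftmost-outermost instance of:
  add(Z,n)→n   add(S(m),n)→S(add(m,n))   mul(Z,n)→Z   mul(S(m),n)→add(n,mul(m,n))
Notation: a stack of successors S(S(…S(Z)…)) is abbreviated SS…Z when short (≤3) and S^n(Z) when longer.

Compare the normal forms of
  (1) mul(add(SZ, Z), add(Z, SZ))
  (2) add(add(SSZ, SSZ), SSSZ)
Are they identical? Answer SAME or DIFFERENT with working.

Term A:
  start: mul(add(SZ, Z), add(Z, SZ))
  step 1: mul(S(add(Z, Z)), add(Z, SZ))
  step 2: add(add(Z, SZ), mul(add(Z, Z), add(Z, SZ)))
  step 3: add(SZ, mul(add(Z, Z), add(Z, SZ)))
  step 4: S(add(Z, mul(add(Z, Z), add(Z, SZ))))
  step 5: S(mul(add(Z, Z), add(Z, SZ)))
  step 6: S(mul(Z, add(Z, SZ)))
  step 7: SZ

Term B:
  start: add(add(SSZ, SSZ), SSSZ)
  step 1: add(S(add(SZ, SSZ)), SSSZ)
  step 2: S(add(add(SZ, SSZ), SSSZ))
  step 3: S(add(S(add(Z, SSZ)), SSSZ))
  step 4: S(S(add(add(Z, SSZ), SSSZ)))
  step 5: S(S(add(SSZ, SSSZ)))
  step 6: S(S(S(add(SZ, SSSZ))))
  step 7: S(S(S(S(add(Z, SSSZ)))))
  step 8: S^7(Z)

Answer: DIFFERENT — A ⇓ SZ, B ⇓ S^7(Z)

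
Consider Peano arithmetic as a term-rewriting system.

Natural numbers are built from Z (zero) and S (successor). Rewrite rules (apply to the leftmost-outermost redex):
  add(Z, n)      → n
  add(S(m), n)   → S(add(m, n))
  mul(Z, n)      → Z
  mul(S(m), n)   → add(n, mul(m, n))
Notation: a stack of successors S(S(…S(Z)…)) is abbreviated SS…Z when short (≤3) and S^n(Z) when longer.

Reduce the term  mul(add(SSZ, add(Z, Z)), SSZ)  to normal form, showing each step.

Answer: normal form = S^4(Z)  (in 13 steps)

Reduction:
  start: mul(add(SSZ, add(Z, Z)), SSZ)
  →1  mul(S(add(SZ, add(Z, Z))), SSZ)
  →2  add(SSZ, mul(add(SZ, add(Z, Z)), SSZ))
  →3  S(add(SZ, mul(add(SZ, add(Z, Z)), SSZ)))
  →4  S(S(add(Z, mul(add(SZ, add(Z, Z)), SSZ))))
  →5  S(S(mul(add(SZ, add(Z, Z)), SSZ)))
  →6  S(S(mul(S(add(Z, add(Z, Z))), SSZ)))
  →7  S(S(add(SSZ, mul(add(Z, add(Z, Z)), SSZ))))
  →8  S(S(S(add(SZ, mul(add(Z, add(Z, Z)), SSZ)))))
  →9  S(S(S(S(add(Z, mul(add(Z, add(Z, Z)), SSZ))))))
  →10  S(S(S(S(mul(add(Z, add(Z, Z)), SSZ)))))
  →11  S(S(S(S(mul(add(Z, Z), SSZ)))))
  →12  S(S(S(S(mul(Z, SSZ)))))
  →13  S^4(Z)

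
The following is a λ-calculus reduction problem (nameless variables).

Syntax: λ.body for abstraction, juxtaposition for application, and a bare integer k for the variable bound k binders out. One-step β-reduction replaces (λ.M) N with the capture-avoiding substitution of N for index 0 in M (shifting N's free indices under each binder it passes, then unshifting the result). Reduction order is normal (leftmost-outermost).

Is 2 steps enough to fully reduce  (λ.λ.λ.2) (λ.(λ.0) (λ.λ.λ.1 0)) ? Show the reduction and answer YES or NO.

Answer: YES — reaches normal form λ.λ.λ.λ.λ.λ.1 0 in 2 ≤ 2 steps

Reduction:
  start: (λ.λ.λ.2) (λ.(λ.0) (λ.λ.λ.1 0))
  [1] λ.λ.λ.(λ.0) (λ.λ.λ.1 0)
  [2] λ.λ.λ.λ.λ.λ.1 0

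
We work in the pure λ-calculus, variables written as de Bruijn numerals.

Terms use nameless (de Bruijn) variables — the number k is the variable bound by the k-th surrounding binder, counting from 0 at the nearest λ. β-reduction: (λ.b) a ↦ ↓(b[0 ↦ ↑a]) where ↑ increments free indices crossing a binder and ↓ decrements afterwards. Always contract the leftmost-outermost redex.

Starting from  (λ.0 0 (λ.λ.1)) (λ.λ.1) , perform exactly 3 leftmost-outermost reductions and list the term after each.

Answer: after 3 steps: λ.λ.1

Working:
  start: (λ.0 0 (λ.λ.1)) (λ.λ.1)
  step 1: (λ.λ.1) (λ.λ.1) (λ.λ.1)
  step 2: (λ.λ.λ.1) (λ.λ.1)
  step 3: λ.λ.1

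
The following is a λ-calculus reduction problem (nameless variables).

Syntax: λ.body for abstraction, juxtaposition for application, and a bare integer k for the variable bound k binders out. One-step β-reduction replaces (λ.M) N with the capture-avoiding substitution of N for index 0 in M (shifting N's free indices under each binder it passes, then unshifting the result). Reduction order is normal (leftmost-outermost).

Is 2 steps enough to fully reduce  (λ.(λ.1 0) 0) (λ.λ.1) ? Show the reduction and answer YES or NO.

  start: (λ.(λ.1 0) 0) (λ.λ.1)
  →1  (λ.(λ.λ.1) 0) (λ.λ.1)
  →2  (λ.λ.1) (λ.λ.1)

Answer: NO — after 2 steps the term is (λ.λ.1) (λ.λ.1), not yet normal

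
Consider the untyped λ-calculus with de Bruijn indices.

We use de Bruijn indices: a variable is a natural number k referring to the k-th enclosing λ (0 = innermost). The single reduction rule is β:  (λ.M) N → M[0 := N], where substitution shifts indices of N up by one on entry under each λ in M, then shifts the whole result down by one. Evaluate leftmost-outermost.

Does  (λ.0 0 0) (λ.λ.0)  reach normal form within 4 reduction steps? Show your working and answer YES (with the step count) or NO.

  start: (λ.0 0 0) (λ.λ.0)
  →1  (λ.λ.0) (λ.λ.0) (λ.λ.0)
  →2  (λ.0) (λ.λ.0)
  →3  λ.λ.0

Answer: YES — reaches normal form λ.λ.0 in 3 ≤ 4 steps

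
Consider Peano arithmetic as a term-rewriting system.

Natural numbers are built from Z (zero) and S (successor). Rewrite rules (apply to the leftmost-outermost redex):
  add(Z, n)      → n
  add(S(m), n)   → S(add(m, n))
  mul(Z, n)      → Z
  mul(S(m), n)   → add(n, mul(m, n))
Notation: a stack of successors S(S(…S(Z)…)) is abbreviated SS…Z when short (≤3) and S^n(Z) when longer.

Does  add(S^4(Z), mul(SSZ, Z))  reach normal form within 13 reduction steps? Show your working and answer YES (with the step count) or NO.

  start: add(S^4(Z), mul(SSZ, Z))
  [1] S(add(SSSZ, mul(SSZ, Z)))
  [2] S(S(add(SSZ, mul(SSZ, Z))))
  [3] S(S(S(add(SZ, mul(SSZ, Z)))))
  [4] S(S(S(S(add(Z, mul(SSZ, Z))))))
  [5] S(S(S(S(mul(SSZ, Z)))))
  [6] S(S(S(S(add(Z, mul(SZ, Z))))))
  [7] S(S(S(S(mul(SZ, Z)))))
  [8] S(S(S(S(add(Z, mul(Z, Z))))))
  [9] S(S(S(S(mul(Z, Z)))))
  [10] S^4(Z)

Answer: YES — reaches normal form S^4(Z) in 10 ≤ 13 steps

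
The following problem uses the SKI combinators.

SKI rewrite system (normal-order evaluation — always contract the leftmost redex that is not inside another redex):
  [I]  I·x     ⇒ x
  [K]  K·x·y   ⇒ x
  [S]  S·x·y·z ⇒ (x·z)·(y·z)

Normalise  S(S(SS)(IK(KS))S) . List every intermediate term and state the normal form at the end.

Answer: normal form = S(S(KS)(S(KS)))  (in 6 steps)

Working:
  start: S(S(SS)(IK(KS))S)
  step 1: S(SSS(IK(KS)S))
  step 2: S(S(IK(KS)S)(S(IK(KS)S)))
  step 3: S(S(K(KS)S)(S(IK(KS)S)))
  step 4: S(S(KS)(S(IK(KS)S)))
  step 5: S(S(KS)(S(K(KS)S)))
  step 6: S(S(KS)(S(KS)))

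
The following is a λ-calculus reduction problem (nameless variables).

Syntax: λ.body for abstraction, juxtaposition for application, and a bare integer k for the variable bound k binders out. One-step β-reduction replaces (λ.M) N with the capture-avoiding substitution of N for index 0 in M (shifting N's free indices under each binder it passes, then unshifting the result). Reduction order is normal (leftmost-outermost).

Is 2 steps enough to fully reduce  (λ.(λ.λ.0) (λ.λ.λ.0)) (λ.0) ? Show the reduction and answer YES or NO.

Answer: YES — reaches normal form λ.0 in 2 ≤ 2 steps

Working:
  start: (λ.(λ.λ.0) (λ.λ.λ.0)) (λ.0)
  [1] (λ.λ.0) (λ.λ.λ.0)
  [2] λ.0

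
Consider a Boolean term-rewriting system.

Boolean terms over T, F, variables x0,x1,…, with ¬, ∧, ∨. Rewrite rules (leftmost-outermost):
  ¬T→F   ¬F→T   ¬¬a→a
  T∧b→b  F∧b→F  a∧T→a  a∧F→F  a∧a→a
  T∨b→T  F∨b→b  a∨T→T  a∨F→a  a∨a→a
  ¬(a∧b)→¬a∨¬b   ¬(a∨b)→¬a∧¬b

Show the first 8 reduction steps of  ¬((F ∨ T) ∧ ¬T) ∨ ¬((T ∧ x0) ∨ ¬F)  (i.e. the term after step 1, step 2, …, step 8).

  start: ¬((F ∨ T) ∧ ¬T) ∨ ¬((T ∧ x0) ∨ ¬F)
  [1] (¬(F ∨ T) ∨ ¬¬T) ∨ ¬((T ∧ x0) ∨ ¬F)
  [2] ((¬F ∧ ¬T) ∨ ¬¬T) ∨ ¬((T ∧ x0) ∨ ¬F)
  [3] ((T ∧ ¬T) ∨ ¬¬T) ∨ ¬((T ∧ x0) ∨ ¬F)
  [4] (¬T ∨ ¬¬T) ∨ ¬((T ∧ x0) ∨ ¬F)
  [5] (F ∨ ¬¬T) ∨ ¬((T ∧ x0) ∨ ¬F)
  [6] ¬¬T ∨ ¬((T ∧ x0) ∨ ¬F)
  [7] T ∨ ¬((T ∧ x0) ∨ ¬F)
  [8] T

Answer: after 8 steps: T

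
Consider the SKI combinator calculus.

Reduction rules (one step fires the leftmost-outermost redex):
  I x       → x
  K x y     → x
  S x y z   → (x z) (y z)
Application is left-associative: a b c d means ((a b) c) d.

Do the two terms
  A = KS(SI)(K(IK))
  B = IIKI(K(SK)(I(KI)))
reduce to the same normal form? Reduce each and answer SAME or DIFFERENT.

Term A:
  start: KS(SI)(K(IK))
  step 1: S(K(IK))
  step 2: S(KK)

Term B:
  start: IIKI(K(SK)(I(KI)))
  step 1: IKI(K(SK)(I(KI)))
  step 2: KI(K(SK)(I(KI)))
  step 3: I

Answer: DIFFERENT — A ⇓ S(KK), B ⇓ I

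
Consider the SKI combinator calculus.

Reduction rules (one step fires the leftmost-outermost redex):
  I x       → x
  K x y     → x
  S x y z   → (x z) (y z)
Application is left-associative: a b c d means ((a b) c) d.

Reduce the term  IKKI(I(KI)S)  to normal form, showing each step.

  start: IKKI(I(KI)S)
  [1] KKI(I(KI)S)
  [2] K(I(KI)S)
  [3] K(KIS)
  [4] KI

Answer: normal form = KI  (in 4 steps)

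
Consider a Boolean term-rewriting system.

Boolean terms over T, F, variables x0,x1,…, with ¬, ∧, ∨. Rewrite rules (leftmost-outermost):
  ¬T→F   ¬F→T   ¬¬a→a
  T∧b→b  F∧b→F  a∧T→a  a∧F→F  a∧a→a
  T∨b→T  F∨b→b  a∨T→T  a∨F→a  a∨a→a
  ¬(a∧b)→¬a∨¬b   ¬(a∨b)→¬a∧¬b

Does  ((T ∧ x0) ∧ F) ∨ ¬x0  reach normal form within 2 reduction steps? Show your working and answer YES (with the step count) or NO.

Answer: YES — reaches normal form ¬x0 in 2 ≤ 2 steps

Working:
  start: ((T ∧ x0) ∧ F) ∨ ¬x0
  step 1: F ∨ ¬x0
  step 2: ¬x0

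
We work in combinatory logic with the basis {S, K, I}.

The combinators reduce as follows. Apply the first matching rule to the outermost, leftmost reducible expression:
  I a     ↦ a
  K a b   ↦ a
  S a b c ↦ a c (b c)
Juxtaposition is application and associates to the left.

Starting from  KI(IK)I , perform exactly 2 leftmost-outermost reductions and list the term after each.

Answer: after 2 steps: I

Working:
  start: KI(IK)I
  →1  II
  →2  I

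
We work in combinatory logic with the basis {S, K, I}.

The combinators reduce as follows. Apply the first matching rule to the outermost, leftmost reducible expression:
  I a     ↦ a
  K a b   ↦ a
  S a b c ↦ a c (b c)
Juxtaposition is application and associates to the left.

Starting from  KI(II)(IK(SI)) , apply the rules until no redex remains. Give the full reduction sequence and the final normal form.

Answer: normal form = K(SI)  (in 3 steps)

Working:
  start: KI(II)(IK(SI))
  →1  I(IK(SI))
  →2  IK(SI)
  →3  K(SI)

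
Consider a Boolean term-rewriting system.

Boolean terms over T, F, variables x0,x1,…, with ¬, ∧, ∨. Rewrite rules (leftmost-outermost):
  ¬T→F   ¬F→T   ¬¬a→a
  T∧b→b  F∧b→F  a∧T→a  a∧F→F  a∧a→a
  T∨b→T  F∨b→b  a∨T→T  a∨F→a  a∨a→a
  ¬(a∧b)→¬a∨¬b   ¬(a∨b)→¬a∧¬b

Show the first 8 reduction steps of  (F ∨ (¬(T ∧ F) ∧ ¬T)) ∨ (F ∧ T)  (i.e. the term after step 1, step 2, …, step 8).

  start: (F ∨ (¬(T ∧ F) ∧ ¬T)) ∨ (F ∧ T)
  step 1: (¬(T ∧ F) ∧ ¬T) ∨ (F ∧ T)
  step 2: ((¬T ∨ ¬F) ∧ ¬T) ∨ (F ∧ T)
  step 3: ((F ∨ ¬F) ∧ ¬T) ∨ (F ∧ T)
  step 4: (¬F ∧ ¬T) ∨ (F ∧ T)
  step 5: (T ∧ ¬T) ∨ (F ∧ T)
  step 6: ¬T ∨ (F ∧ T)
  step 7: F ∨ (F ∧ T)
  step 8: F ∧ T

Answer: after 8 steps: F ∧ T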